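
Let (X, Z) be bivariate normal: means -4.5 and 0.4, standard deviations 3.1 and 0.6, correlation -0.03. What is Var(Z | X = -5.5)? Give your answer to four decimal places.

The conditional variance in a bivariate normal is σ_Z²(1 − ρ²), independent of x.
Var(Z | X=-5.5) = (0.6)²·(1 − (-0.03)²) = 0.36·0.9991 = 0.3597.

0.3597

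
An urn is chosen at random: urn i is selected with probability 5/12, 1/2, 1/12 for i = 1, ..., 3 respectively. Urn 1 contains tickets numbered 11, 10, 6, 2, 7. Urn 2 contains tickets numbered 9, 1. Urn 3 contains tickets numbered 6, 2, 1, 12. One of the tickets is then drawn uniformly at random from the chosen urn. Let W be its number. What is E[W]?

E[W | urn 1] = (11+10+6+2+7)/5 = 36/5.
E[W | urn 2] = (9+1)/2 = 5.
E[W | urn 3] = (6+2+1+12)/4 = 21/4.
E[W] = (5/12)·(36/5) + (1/2)·(5) + (1/12)·(21/4) = 95/16.

95/16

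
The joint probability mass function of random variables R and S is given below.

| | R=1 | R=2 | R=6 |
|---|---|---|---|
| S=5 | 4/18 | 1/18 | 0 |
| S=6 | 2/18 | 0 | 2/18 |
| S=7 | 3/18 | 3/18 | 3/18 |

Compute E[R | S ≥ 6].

41/13

P(S ≥ 6) = 13/18.
Σ R·P over the event = 1·(2/18) + 1·(3/18) + 2·(3/18) + 6·(2/18) + 6·(3/18) = 41/18.
E[R | S ≥ 6] = (41/18) / (13/18) = 41/13.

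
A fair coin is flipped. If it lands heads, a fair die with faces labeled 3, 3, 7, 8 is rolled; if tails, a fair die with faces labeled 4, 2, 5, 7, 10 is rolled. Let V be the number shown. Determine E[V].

E[V | heads] = (3+3+7+8)/4 = 21/4.
E[V | tails] = (4+2+5+7+10)/5 = 28/5.
E[V] = (1/2)·(21/4) + (1/2)·(28/5) = 217/40.

217/40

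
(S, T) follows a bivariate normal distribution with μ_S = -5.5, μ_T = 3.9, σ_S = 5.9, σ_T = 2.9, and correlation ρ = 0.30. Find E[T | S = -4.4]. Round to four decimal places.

The regression of T on S has slope ρ·σ_T/σ_S and passes through (μ_S, μ_T).
E[T | S=-4.4] = 3.9 + (0.30)·(2.9/5.9)·(-4.4 − (-5.5)) = 3.9 + (0.14746)·(1.1) = 4.0622.

4.0622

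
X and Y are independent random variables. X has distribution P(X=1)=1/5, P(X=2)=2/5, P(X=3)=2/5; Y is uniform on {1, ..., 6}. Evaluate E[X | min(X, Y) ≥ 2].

5/2

P(min(X, Y) ≥ 2) = 2/3.
Summing X·P(x,y) over outcomes with min(X, Y) ≥ 2 gives 5/3.
E[X | min(X, Y) ≥ 2] = (5/3) / (2/3) = 5/2.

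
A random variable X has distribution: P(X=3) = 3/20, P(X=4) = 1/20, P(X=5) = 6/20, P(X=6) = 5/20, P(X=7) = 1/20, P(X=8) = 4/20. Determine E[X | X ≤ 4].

P(X ≤ 4) = 1/5.
Σ over the event: 3·3/20 + 4·1/20 = 13/20.
E[X | X ≤ 4] = (13/20) / (1/5) = 13/4.

13/4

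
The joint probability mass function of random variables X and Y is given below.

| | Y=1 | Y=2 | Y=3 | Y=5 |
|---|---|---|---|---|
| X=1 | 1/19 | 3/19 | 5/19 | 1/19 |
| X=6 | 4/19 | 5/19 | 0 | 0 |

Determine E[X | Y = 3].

1

P(Y = 3) = 5/19.
Summing X·P(X=x,Y=y) over the conditioning event gives 5/19.
E[X | Y = 3] = (5/19) / (5/19) = 1.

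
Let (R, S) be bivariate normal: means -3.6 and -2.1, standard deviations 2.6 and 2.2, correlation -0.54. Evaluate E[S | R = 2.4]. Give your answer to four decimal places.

-4.8415

For a bivariate normal, E[S | R=x] = μ_S + ρ·(σ_S/σ_R)·(x − μ_R).
E[S | R=2.4] = -2.1 + (-0.54)·(2.2/2.6)·(2.4 − (-3.6)) = -2.1 + (-0.45692)·(6) = -4.8415.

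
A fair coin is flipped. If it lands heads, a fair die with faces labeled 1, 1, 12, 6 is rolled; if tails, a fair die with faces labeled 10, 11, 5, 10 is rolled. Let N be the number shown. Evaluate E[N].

E[N | heads] = (1+1+12+6)/4 = 5.
E[N | tails] = (10+11+5+10)/4 = 9.
E[N] = (1/2)·(5) + (1/2)·(9) = 7.

7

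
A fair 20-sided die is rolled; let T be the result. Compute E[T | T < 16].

8

P(T < 16) = 3/4.
E[T | T < 16] = (6) / (3/4) = 8.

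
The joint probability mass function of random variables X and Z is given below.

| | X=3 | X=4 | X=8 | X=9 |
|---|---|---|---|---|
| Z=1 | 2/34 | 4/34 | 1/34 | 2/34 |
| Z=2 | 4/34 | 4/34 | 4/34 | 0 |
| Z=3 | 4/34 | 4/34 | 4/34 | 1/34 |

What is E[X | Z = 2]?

5

P(Z = 2) = 6/17.
Σ X·P over the event = 3·(4/34) + 4·(4/34) + 8·(4/34) = 30/17.
E[X | Z = 2] = (30/17) / (6/17) = 5.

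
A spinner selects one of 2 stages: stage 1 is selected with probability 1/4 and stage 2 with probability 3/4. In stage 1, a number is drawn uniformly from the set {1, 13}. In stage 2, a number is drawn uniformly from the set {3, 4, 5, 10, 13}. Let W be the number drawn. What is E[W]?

E[W | stage 1] = (1+13)/2 = 7.
E[W | stage 2] = (3+4+5+10+13)/5 = 7.
By the law of total expectation,
E[W] = (1/4)·(7) + (3/4)·(7) = 7.

7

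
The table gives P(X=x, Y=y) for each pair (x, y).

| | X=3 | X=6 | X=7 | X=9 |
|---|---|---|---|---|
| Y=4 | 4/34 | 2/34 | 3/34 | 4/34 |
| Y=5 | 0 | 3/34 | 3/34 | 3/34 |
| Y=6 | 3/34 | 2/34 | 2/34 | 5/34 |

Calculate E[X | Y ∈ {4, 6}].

P(Y ∈ {4, 6}) = 25/34.
Σ X·P over the event = 3·(4/34) + 3·(3/34) + 6·(2/34) + 6·(2/34) + 7·(3/34) + 7·(2/34) + 9·(4/34) + 9·(5/34) = 161/34.
E[X | Y ∈ {4, 6}] = (161/34) / (25/34) = 161/25.

161/25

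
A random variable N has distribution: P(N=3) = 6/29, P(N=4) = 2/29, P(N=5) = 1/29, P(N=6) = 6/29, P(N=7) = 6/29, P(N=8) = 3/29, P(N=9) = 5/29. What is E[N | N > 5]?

P(N > 5) = 20/29.
Σ over the event: 6·6/29 + 7·6/29 + 8·3/29 + 9·5/29 = 147/29.
E[N | N > 5] = (147/29) / (20/29) = 147/20.

147/20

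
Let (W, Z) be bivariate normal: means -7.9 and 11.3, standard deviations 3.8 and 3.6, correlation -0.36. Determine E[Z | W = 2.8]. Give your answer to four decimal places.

7.6507

The regression of Z on W has slope ρ·σ_Z/σ_W and passes through (μ_W, μ_Z).
E[Z | W=2.8] = 11.3 + (-0.36)·(3.6/3.8)·(2.8 − (-7.9)) = 11.3 + (-0.341053)·(10.7) = 7.6507.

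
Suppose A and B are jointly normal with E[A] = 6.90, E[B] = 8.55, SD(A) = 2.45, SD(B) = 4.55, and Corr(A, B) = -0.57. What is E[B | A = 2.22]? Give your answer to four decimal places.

13.5041

The regression of B on A has slope ρ·σ_B/σ_A and passes through (μ_A, μ_B).
E[B | A=2.22] = 8.55 + (-0.57)·(4.55/2.45)·(2.22 − (6.90)) = 8.55 + (-1.05857)·(-4.68) = 13.5041.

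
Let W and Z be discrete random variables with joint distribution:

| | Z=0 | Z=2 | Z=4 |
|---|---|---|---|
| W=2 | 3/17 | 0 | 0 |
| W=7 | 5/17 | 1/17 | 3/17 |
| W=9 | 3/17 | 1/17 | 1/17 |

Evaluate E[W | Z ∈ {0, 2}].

P(Z ∈ {0, 2}) = 13/17.
Σ W·P over the event = 2·(3/17) + 7·(5/17) + 7·(1/17) + 9·(3/17) + 9·(1/17) = 84/17.
E[W | Z ∈ {0, 2}] = (84/17) / (13/17) = 84/13.

84/13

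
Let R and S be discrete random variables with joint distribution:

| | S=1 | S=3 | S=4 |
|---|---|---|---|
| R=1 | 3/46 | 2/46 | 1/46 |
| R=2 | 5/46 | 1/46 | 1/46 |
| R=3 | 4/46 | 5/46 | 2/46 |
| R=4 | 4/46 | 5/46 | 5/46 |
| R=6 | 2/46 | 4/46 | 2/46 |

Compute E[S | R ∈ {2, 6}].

34/15

P(R ∈ {2, 6}) = 15/46.
Σ S·P over the event = 1·(5/46) + 3·(1/46) + 4·(1/46) + 1·(2/46) + 3·(4/46) + 4·(2/46) = 17/23.
E[S | R ∈ {2, 6}] = (17/23) / (15/46) = 34/15.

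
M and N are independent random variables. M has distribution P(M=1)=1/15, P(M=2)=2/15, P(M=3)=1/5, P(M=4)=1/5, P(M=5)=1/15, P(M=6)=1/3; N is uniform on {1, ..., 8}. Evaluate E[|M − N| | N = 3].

8/5

P(N = 3) = 1/8.
Summing |M−N|·P(x,y) over outcomes with N = 3 gives 1/5.
E[|M − N| | N = 3] = (1/5) / (1/8) = 8/5.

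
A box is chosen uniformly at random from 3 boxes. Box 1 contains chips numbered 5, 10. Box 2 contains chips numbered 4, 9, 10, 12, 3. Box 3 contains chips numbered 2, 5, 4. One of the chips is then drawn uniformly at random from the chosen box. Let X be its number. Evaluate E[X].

E[X | box 1] = (5+10)/2 = 15/2.
E[X | box 2] = (4+9+10+12+3)/5 = 38/5.
E[X | box 3] = (2+5+4)/3 = 11/3.
E[X] = (1/3)·(15/2) + (1/3)·(38/5) + (1/3)·(11/3) = 563/90.

563/90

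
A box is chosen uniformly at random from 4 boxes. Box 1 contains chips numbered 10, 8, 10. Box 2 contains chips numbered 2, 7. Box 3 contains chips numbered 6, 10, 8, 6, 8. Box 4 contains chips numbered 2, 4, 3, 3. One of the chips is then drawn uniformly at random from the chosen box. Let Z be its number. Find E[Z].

E[Z | box 1] = (10+8+10)/3 = 28/3.
E[Z | box 2] = (2+7)/2 = 9/2.
E[Z | box 3] = (6+10+8+6+8)/5 = 38/5.
E[Z | box 4] = (2+4+3+3)/4 = 3.
By the law of total expectation,
E[Z] = (1/4)·(28/3) + (1/4)·(9/2) + (1/4)·(38/5) + (1/4)·(3) = 733/120.

733/120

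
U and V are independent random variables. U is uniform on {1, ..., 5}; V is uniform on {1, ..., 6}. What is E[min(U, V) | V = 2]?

9/5

P(V = 2) = 1/6.
Summing min(U,V)·P(x,y) over outcomes with V = 2 gives 3/10.
E[min(U, V) | V = 2] = (3/10) / (1/6) = 9/5.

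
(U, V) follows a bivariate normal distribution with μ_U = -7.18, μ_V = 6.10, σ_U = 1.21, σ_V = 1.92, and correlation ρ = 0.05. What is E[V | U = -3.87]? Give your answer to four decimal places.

6.3626

The regression of V on U has slope ρ·σ_V/σ_U and passes through (μ_U, μ_V).
E[V | U=-3.87] = 6.10 + (0.05)·(1.92/1.21)·(-3.87 − (-7.18)) = 6.10 + (0.079339)·(3.31) = 6.3626.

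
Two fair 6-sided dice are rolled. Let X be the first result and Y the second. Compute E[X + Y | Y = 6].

19/2

P(Y = 6) = 1/6.
Summing (X+Y)·P(x,y) over outcomes with Y = 6 gives 19/12.
E[X + Y | Y = 6] = (19/12) / (1/6) = 19/2.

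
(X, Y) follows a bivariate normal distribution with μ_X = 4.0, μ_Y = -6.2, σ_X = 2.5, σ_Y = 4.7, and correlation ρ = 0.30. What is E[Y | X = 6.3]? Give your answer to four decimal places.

-4.9028

E[Y | X=x] = μ_Y + ρ(σ_Y/σ_X)(x − μ_X) for jointly normal variables.
E[Y | X=6.3] = -6.2 + (0.30)·(4.7/2.5)·(6.3 − (4.0)) = -6.2 + (0.564)·(2.3) = -4.9028.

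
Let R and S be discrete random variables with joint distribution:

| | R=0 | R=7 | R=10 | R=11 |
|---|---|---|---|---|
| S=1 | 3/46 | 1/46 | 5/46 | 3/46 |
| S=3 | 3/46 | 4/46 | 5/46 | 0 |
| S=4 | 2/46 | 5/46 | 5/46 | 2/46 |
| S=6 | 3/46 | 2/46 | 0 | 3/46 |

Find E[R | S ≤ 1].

15/2

P(S ≤ 1) = 6/23.
Summing R·P(R=x,S=y) over the conditioning event gives 45/23.
E[R | S ≤ 1] = (45/23) / (6/23) = 15/2.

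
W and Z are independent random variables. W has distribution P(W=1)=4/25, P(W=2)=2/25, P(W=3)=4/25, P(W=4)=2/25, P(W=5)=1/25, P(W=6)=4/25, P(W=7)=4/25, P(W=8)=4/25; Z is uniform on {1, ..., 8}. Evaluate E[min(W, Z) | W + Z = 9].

56/25

P(W + Z = 9) = 1/8.
Summing min(W,Z)·P(x,y) over outcomes with W + Z = 9 gives 7/25.
E[min(W, Z) | W + Z = 9] = (7/25) / (1/8) = 56/25.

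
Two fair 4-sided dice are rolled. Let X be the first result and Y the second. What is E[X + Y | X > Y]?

Outcomes with X > Y: (2,1), (3,1), (3,2), (4,1), (4,2), (4,3), each with probability 1/16.
E[X + Y | X > Y] = (3 + 4 + 5 + 5 + 6 + 7) / 6 = 5.

5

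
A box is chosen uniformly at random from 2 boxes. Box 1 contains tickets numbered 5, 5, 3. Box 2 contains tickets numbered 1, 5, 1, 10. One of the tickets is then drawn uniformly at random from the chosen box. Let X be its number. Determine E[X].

E[X | box 1] = (5+5+3)/3 = 13/3.
E[X | box 2] = (1+5+1+10)/4 = 17/4.
E[X] = (1/2)·(13/3) + (1/2)·(17/4) = 103/24.

103/24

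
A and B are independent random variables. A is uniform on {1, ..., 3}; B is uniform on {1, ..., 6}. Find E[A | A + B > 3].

32/15

P(A + B > 3) = 5/6.
Summing A·P(x,y) over outcomes with A + B > 3 gives 16/9.
E[A | A + B > 3] = (16/9) / (5/6) = 32/15.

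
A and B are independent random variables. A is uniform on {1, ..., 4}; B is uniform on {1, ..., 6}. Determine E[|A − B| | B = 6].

Outcomes with B = 6: (1,6), (2,6), (3,6), (4,6), each with probability 1/24.
E[|A − B| | B = 6] = (5 + 4 + 3 + 2) / 4 = 7/2.

7/2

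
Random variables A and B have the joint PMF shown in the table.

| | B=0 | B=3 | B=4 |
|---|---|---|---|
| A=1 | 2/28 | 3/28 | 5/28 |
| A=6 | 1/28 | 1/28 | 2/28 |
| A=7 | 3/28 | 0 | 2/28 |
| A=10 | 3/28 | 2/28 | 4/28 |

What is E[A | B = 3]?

P(B = 3) = 3/14.
Σ A·P over the event = 1·(3/28) + 6·(1/28) + 10·(2/28) = 29/28.
E[A | B = 3] = (29/28) / (3/14) = 29/6.

29/6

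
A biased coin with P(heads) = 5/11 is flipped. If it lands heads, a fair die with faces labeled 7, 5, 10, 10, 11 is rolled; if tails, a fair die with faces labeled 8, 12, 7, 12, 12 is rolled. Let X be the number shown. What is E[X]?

521/55

E[X | heads] = (7+5+10+10+11)/5 = 43/5.
E[X | tails] = (8+12+7+12+12)/5 = 51/5.
By the law of total expectation,
E[X] = (5/11)·(43/5) + (6/11)·(51/5) = 521/55.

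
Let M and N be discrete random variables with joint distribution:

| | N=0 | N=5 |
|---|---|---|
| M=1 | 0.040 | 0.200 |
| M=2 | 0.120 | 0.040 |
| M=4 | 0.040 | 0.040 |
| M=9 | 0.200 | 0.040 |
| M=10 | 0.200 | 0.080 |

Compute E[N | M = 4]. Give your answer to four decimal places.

2.5000

P(M = 4) = 0.080.
Summing N·P(M=x,N=y) over the conditioning event gives 0.200.
E[N | M = 4] = (0.200) / (0.080) = 2.5000.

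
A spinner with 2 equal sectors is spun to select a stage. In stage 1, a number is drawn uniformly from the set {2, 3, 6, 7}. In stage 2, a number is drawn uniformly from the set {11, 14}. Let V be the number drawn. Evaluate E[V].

E[V | stage 1] = (2+3+6+7)/4 = 9/2.
E[V | stage 2] = (11+14)/2 = 25/2.
By the law of total expectation,
E[V] = (1/2)·(9/2) + (1/2)·(25/2) = 17/2.

17/2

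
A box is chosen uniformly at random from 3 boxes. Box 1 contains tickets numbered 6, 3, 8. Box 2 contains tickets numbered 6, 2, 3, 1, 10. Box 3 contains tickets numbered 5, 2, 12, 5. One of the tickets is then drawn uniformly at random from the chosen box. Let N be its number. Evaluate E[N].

E[N | box 1] = (6+3+8)/3 = 17/3.
E[N | box 2] = (6+2+3+1+10)/5 = 22/5.
E[N | box 3] = (5+2+12+5)/4 = 6.
By the law of total expectation,
E[N] = (1/3)·(17/3) + (1/3)·(22/5) + (1/3)·(6) = 241/45.

241/45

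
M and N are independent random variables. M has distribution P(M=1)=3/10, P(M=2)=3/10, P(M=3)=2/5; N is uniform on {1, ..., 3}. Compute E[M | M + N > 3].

P(M + N > 3) = 7/10.
Summing M·P(x,y) over outcomes with M + N > 3 gives 17/10.
E[M | M + N > 3] = (17/10) / (7/10) = 17/7.

17/7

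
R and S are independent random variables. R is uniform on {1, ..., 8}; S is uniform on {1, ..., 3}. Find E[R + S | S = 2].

13/2

P(S = 2) = 1/3.
Summing (R+S)·P(x,y) over outcomes with S = 2 gives 13/6.
E[R + S | S = 2] = (13/6) / (1/3) = 13/2.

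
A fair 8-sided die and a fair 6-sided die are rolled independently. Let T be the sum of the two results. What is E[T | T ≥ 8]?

P(T ≥ 8) = 9/16.
Σ over the event: 8·1/8 + 9·1/8 + 10·5/48 + 11·1/12 + 12·1/16 + 13·1/24 + 14·1/48 = 17/3.
E[T | T ≥ 8] = (17/3) / (9/16) = 272/27.

272/27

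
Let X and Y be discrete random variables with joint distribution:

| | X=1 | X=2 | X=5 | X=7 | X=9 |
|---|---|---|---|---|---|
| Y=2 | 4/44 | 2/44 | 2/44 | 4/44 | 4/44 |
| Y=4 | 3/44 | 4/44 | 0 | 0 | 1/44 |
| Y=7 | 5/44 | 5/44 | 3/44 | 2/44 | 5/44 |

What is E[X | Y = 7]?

P(Y = 7) = 5/11.
Σ X·P over the event = 1·(5/44) + 2·(5/44) + 5·(3/44) + 7·(2/44) + 9·(5/44) = 89/44.
E[X | Y = 7] = (89/44) / (5/11) = 89/20.

89/20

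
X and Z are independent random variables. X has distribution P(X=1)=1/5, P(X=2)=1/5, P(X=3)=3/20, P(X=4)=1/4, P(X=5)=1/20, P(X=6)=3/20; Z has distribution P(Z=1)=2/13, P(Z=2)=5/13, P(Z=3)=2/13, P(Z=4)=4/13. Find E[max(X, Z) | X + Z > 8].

P(X + Z > 8) = 11/130.
Summing max(X,Z)·P(x,y) over outcomes with X + Z > 8 gives 32/65.
E[max(X, Z) | X + Z > 8] = (32/65) / (11/130) = 64/11.

64/11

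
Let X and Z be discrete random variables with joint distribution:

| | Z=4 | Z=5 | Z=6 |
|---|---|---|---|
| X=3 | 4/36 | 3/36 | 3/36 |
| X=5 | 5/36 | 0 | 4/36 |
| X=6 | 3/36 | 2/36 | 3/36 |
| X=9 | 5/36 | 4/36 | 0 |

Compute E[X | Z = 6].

P(Z = 6) = 5/18.
Σ X·P over the event = 3·(3/36) + 5·(4/36) + 6·(3/36) = 47/36.
E[X | Z = 6] = (47/36) / (5/18) = 47/10.

47/10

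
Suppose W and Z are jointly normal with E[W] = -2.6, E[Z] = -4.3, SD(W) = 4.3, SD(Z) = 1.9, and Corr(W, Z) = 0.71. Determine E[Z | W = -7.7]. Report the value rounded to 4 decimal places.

E[Z | W=x] = μ_Z + ρ(σ_Z/σ_W)(x − μ_W) for jointly normal variables.
E[Z | W=-7.7] = -4.3 + (0.71)·(1.9/4.3)·(-7.7 − (-2.6)) = -4.3 + (0.31372)·(-5.1) = -5.9000.

-5.9000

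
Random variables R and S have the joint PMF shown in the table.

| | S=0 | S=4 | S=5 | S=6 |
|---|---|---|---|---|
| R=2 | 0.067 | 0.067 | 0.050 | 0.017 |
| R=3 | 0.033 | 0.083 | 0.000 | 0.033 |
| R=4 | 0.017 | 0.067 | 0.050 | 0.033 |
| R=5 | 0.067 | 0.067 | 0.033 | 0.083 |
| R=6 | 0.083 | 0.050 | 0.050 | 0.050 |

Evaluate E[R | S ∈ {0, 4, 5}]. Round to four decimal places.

P(S ∈ {0, 4, 5}) = 0.784.
Summing R·P(R=x,S=y) over the conditioning event gives 3.185.
E[R | S ∈ {0, 4, 5}] = (3.185) / (0.784) = 4.0625.

4.0625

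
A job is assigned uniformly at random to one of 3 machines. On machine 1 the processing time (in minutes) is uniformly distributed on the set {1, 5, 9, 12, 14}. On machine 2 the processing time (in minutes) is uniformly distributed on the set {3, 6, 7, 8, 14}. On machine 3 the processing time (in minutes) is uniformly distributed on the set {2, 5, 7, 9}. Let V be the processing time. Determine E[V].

E[V | machine 1] = (1+5+9+12+14)/5 = 41/5.
E[V | machine 2] = (3+6+7+8+14)/5 = 38/5.
E[V | machine 3] = (2+5+7+9)/4 = 23/4.
E[V] = (1/3)·(41/5) + (1/3)·(38/5) + (1/3)·(23/4) = 431/60.

431/60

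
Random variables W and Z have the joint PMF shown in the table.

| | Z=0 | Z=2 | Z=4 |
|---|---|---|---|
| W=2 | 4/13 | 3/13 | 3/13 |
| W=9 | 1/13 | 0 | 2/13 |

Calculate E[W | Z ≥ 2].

15/4

P(Z ≥ 2) = 8/13.
Summing W·P(W=x,Z=y) over the conditioning event gives 30/13.
E[W | Z ≥ 2] = (30/13) / (8/13) = 15/4.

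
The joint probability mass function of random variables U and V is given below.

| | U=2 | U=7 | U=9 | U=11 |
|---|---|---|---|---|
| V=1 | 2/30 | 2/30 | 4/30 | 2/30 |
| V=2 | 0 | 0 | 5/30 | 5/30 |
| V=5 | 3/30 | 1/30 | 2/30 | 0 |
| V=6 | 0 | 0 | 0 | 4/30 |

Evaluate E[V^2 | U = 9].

74/11

P(U = 9) = 11/30.
Σ V^2·P over the event = 1·(4/30) + 4·(5/30) + 25·(2/30) = 37/15.
E[V^2 | U = 9] = (37/15) / (11/30) = 74/11.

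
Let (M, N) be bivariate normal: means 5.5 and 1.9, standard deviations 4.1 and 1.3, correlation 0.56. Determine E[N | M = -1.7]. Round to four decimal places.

0.6216

For a bivariate normal, E[N | M=x] = μ_N + ρ·(σ_N/σ_M)·(x − μ_M).
E[N | M=-1.7] = 1.9 + (0.56)·(1.3/4.1)·(-1.7 − (5.5)) = 1.9 + (0.17756)·(-7.2) = 0.6216.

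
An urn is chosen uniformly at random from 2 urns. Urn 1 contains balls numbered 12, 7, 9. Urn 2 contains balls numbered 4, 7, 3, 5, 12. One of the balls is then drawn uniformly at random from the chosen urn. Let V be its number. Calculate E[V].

E[V | urn 1] = (12+7+9)/3 = 28/3.
E[V | urn 2] = (4+7+3+5+12)/5 = 31/5.
E[V] = (1/2)·(28/3) + (1/2)·(31/5) = 233/30.

233/30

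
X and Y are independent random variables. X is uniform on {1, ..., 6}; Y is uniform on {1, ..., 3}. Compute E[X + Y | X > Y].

25/4

P(X > Y) = 2/3.
Summing (X+Y)·P(x,y) over outcomes with X > Y gives 25/6.
E[X + Y | X > Y] = (25/6) / (2/3) = 25/4.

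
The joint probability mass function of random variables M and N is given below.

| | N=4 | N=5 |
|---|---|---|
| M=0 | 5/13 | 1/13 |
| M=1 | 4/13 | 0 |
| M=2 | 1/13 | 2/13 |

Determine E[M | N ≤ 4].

P(N ≤ 4) = 10/13.
Σ M·P over the event = 0·(5/13) + 1·(4/13) + 2·(1/13) = 6/13.
E[M | N ≤ 4] = (6/13) / (10/13) = 3/5.

3/5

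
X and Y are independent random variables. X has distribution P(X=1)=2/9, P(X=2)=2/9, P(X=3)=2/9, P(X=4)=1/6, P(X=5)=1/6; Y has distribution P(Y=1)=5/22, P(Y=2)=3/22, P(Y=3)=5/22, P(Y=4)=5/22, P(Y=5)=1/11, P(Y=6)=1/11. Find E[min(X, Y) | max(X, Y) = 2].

P(max(X, Y) = 2) = 1/9.
Summing min(X,Y)·P(x,y) over outcomes with max(X, Y) = 2 gives 14/99.
E[min(X, Y) | max(X, Y) = 2] = (14/99) / (1/9) = 14/11.

14/11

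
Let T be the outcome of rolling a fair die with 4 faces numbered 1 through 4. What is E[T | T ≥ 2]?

3

Given T ≥ 2, T is equally likely to be any of {2, 3, 4}.
E[T | T ≥ 2] = (2 + 3 + 4) / 3 = 3.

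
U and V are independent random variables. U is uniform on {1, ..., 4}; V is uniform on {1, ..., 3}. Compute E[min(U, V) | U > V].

Outcomes with U > V: (2,1), (3,1), (3,2), (4,1), (4,2), (4,3), each with probability 1/12.
E[min(U, V) | U > V] = (1 + 1 + 2 + 1 + 2 + 3) / 6 = 5/3.

5/3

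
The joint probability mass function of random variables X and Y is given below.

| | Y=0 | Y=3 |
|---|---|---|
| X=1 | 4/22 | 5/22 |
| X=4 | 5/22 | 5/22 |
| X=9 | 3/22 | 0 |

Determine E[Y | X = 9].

P(X = 9) = 3/22.
Σ Y·P over the event = 0·(3/22) = 0.
E[Y | X = 9] = (0) / (3/22) = 0.

0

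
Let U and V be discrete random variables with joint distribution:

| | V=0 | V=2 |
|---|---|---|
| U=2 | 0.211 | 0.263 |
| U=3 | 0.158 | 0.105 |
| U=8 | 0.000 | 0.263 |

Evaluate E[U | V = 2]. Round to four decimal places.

P(V = 2) = 0.631.
Σ U·P over the event = 2·(0.263) + 3·(0.105) + 8·(0.263) = 2.945.
E[U | V = 2] = (2.945) / (0.631) = 4.6672.

4.6672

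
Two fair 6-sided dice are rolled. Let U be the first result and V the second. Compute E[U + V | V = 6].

19/2

Outcomes with V = 6: (1,6), (2,6), (3,6), (4,6), (5,6), (6,6), each with probability 1/36.
E[U + V | V = 6] = (7 + 8 + 9 + 10 + 11 + 12) / 6 = 19/2.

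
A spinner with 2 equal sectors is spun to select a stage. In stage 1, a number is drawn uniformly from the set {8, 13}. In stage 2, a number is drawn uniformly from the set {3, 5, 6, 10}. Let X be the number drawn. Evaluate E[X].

33/4

E[X | stage 1] = (8+13)/2 = 21/2.
E[X | stage 2] = (3+5+6+10)/4 = 6.
By the law of total expectation,
E[X] = (1/2)·(21/2) + (1/2)·(6) = 33/4.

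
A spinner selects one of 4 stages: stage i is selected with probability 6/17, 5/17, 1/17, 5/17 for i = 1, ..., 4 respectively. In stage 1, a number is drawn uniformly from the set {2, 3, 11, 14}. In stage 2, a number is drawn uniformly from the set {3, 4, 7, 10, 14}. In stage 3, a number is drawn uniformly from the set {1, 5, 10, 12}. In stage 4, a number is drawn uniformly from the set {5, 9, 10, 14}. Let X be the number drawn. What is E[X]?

275/34

E[X | stage 1] = (2+3+11+14)/4 = 15/2.
E[X | stage 2] = (3+4+7+10+14)/5 = 38/5.
E[X | stage 3] = (1+5+10+12)/4 = 7.
E[X | stage 4] = (5+9+10+14)/4 = 19/2.
E[X] = (6/17)·(15/2) + (5/17)·(38/5) + (1/17)·(7) + (5/17)·(19/2) = 275/34.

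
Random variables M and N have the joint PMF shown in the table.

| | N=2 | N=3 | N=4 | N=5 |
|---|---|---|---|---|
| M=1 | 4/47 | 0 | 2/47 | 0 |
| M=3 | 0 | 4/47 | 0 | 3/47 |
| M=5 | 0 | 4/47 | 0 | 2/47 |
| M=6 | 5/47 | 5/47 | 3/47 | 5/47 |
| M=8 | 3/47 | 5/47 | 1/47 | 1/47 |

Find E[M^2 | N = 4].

P(N = 4) = 6/47.
Σ M^2·P over the event = 1·(2/47) + 36·(3/47) + 64·(1/47) = 174/47.
E[M^2 | N = 4] = (174/47) / (6/47) = 29.

29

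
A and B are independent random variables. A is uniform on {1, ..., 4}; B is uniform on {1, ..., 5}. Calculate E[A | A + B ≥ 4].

46/17

P(A + B ≥ 4) = 17/20.
Summing A·P(x,y) over outcomes with A + B ≥ 4 gives 23/10.
E[A | A + B ≥ 4] = (23/10) / (17/20) = 46/17.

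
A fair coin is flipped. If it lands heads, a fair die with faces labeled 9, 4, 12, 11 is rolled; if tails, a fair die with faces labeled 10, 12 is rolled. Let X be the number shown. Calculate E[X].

E[X | heads] = (9+4+12+11)/4 = 9.
E[X | tails] = (10+12)/2 = 11.
By the law of total expectation,
E[X] = (1/2)·(9) + (1/2)·(11) = 10.

10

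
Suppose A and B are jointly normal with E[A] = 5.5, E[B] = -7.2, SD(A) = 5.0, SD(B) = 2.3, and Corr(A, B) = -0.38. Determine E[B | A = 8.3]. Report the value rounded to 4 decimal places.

E[B | A=x] = μ_B + ρ(σ_B/σ_A)(x − μ_A) for jointly normal variables.
E[B | A=8.3] = -7.2 + (-0.38)·(2.3/5.0)·(8.3 − (5.5)) = -7.2 + (-0.1748)·(2.8) = -7.6894.

-7.6894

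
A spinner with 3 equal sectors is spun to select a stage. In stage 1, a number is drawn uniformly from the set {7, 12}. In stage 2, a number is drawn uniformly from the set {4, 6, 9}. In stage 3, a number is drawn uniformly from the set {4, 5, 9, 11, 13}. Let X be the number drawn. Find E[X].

727/90

E[X | stage 1] = (7+12)/2 = 19/2.
E[X | stage 2] = (4+6+9)/3 = 19/3.
E[X | stage 3] = (4+5+9+11+13)/5 = 42/5.
E[X] = (1/3)·(19/2) + (1/3)·(19/3) + (1/3)·(42/5) = 727/90.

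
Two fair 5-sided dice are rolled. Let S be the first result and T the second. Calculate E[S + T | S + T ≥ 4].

P(S + T ≥ 4) = 22/25.
Summing (S+T)·P(x,y) over outcomes with S + T ≥ 4 gives 142/25.
E[S + T | S + T ≥ 4] = (142/25) / (22/25) = 71/11.

71/11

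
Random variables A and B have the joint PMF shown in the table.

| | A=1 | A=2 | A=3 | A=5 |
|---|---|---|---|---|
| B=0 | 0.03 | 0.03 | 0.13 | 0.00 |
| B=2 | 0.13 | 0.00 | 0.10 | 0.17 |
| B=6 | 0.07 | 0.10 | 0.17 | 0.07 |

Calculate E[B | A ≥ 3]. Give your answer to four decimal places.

3.0938

P(A ≥ 3) = 0.64.
Σ B·P over the event = 0·(0.13) + 2·(0.10) + 6·(0.17) + 2·(0.17) + 6·(0.07) = 1.98.
E[B | A ≥ 3] = (1.98) / (0.64) = 3.0938.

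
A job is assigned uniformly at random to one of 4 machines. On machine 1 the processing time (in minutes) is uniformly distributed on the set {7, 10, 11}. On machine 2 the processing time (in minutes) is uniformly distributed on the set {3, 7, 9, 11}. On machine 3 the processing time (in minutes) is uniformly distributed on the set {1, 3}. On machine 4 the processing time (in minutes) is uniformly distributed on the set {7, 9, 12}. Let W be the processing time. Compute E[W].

169/24

E[W | machine 1] = (7+10+11)/3 = 28/3.
E[W | machine 2] = (3+7+9+11)/4 = 15/2.
E[W | machine 3] = (1+3)/2 = 2.
E[W | machine 4] = (7+9+12)/3 = 28/3.
By the law of total expectation,
E[W] = (1/4)·(28/3) + (1/4)·(15/2) + (1/4)·(2) + (1/4)·(28/3) = 169/24.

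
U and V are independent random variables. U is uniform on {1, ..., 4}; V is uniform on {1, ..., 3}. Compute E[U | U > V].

Outcomes with U > V: (2,1), (3,1), (3,2), (4,1), (4,2), (4,3), each with probability 1/12.
E[U | U > V] = (2 + 3 + 3 + 4 + 4 + 4) / 6 = 10/3.

10/3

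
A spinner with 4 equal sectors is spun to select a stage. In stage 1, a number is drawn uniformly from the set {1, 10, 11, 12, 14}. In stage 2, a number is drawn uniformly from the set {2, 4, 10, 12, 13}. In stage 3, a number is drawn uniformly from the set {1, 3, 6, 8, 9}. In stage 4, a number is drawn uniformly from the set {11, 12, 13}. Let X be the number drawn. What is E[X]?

44/5

E[X | stage 1] = (1+10+11+12+14)/5 = 48/5.
E[X | stage 2] = (2+4+10+12+13)/5 = 41/5.
E[X | stage 3] = (1+3+6+8+9)/5 = 27/5.
E[X | stage 4] = (11+12+13)/3 = 12.
By the law of total expectation,
E[X] = (1/4)·(48/5) + (1/4)·(41/5) + (1/4)·(27/5) + (1/4)·(12) = 44/5.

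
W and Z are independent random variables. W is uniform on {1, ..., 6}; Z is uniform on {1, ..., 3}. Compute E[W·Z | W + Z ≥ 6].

Outcomes with W + Z ≥ 6: (3,3), (4,2), (4,3), (5,1), (5,2), (5,3), (6,1), (6,2), (6,3), each with probability 1/18.
E[W·Z | W + Z ≥ 6] = (9 + 8 + 12 + 5 + 10 + 15 + 6 + 12 + 18) / 9 = 95/9.

95/9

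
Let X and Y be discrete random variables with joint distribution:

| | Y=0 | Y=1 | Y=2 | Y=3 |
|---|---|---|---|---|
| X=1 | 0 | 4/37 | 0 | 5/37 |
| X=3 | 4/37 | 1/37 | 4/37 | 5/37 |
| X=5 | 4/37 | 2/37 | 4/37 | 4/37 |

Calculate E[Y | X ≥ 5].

P(X ≥ 5) = 14/37.
Σ Y·P over the event = 0·(4/37) + 1·(2/37) + 2·(4/37) + 3·(4/37) = 22/37.
E[Y | X ≥ 5] = (22/37) / (14/37) = 11/7.

11/7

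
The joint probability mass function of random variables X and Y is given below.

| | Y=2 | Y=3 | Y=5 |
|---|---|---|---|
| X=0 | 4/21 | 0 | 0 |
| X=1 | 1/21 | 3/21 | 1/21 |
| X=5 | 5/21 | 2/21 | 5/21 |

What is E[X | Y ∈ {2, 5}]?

P(Y ∈ {2, 5}) = 16/21.
Σ X·P over the event = 0·(4/21) + 1·(1/21) + 1·(1/21) + 5·(5/21) + 5·(5/21) = 52/21.
E[X | Y ∈ {2, 5}] = (52/21) / (16/21) = 13/4.

13/4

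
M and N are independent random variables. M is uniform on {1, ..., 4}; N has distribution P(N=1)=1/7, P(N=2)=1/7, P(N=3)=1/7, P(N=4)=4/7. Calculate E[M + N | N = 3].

P(N = 3) = 1/7.
Summing (M+N)·P(x,y) over outcomes with N = 3 gives 11/14.
E[M + N | N = 3] = (11/14) / (1/7) = 11/2.

11/2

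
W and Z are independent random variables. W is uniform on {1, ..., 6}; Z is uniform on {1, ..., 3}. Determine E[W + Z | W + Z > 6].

23/3

Outcomes with W + Z > 6: (4,3), (5,2), (5,3), (6,1), (6,2), (6,3), each with probability 1/18.
E[W + Z | W + Z > 6] = (7 + 7 + 8 + 7 + 8 + 9) / 6 = 23/3.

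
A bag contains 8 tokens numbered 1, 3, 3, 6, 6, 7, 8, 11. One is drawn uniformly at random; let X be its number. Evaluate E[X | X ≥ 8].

P(X ≥ 8) = 1/4.
Σ over the event: 8·1/8 + 11·1/8 = 19/8.
E[X | X ≥ 8] = (19/8) / (1/4) = 19/2.

19/2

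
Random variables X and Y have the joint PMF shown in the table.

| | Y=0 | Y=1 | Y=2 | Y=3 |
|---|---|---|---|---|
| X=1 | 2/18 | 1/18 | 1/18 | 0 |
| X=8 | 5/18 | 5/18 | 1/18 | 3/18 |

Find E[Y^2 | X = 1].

5/4

P(X = 1) = 2/9.
Σ Y^2·P over the event = 0·(2/18) + 1·(1/18) + 4·(1/18) = 5/18.
E[Y^2 | X = 1] = (5/18) / (2/9) = 5/4.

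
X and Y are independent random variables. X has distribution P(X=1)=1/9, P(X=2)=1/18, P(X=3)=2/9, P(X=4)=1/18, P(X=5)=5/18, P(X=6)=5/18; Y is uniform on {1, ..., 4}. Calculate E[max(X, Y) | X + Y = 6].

45/11

P(X + Y = 6) = 11/72.
Summing max(X,Y)·P(x,y) over outcomes with X + Y = 6 gives 5/8.
E[max(X, Y) | X + Y = 6] = (5/8) / (11/72) = 45/11.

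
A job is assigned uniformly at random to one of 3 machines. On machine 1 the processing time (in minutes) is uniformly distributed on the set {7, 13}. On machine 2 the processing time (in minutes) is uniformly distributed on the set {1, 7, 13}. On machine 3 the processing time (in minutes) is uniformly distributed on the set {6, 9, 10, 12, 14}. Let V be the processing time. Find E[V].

E[V | machine 1] = (7+13)/2 = 10.
E[V | machine 2] = (1+7+13)/3 = 7.
E[V | machine 3] = (6+9+10+12+14)/5 = 51/5.
E[V] = (1/3)·(10) + (1/3)·(7) + (1/3)·(51/5) = 136/15.

136/15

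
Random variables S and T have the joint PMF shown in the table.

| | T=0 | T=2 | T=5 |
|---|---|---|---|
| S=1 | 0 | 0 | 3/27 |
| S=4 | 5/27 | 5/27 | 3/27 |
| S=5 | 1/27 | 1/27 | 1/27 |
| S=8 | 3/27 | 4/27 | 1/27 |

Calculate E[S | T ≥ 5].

P(T ≥ 5) = 8/27.
Σ S·P over the event = 1·(3/27) + 4·(3/27) + 5·(1/27) + 8·(1/27) = 28/27.
E[S | T ≥ 5] = (28/27) / (8/27) = 7/2.

7/2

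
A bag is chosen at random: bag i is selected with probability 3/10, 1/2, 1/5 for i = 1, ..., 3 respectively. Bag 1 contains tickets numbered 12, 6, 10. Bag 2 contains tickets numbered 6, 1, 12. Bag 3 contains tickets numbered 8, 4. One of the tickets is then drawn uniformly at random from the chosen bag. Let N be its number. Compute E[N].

E[N | bag 1] = (12+6+10)/3 = 28/3.
E[N | bag 2] = (6+1+12)/3 = 19/3.
E[N | bag 3] = (8+4)/2 = 6.
By the law of total expectation,
E[N] = (3/10)·(28/3) + (1/2)·(19/3) + (1/5)·(6) = 43/6.

43/6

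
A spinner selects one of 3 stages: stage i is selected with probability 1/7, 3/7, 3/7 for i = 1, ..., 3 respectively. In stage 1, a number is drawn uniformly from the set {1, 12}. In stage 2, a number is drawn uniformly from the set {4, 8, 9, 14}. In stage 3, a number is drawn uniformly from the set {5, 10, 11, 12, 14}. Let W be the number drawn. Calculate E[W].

E[W | stage 1] = (1+12)/2 = 13/2.
E[W | stage 2] = (4+8+9+14)/4 = 35/4.
E[W | stage 3] = (5+10+11+12+14)/5 = 52/5.
By the law of total expectation,
E[W] = (1/7)·(13/2) + (3/7)·(35/4) + (3/7)·(52/5) = 1279/140.

1279/140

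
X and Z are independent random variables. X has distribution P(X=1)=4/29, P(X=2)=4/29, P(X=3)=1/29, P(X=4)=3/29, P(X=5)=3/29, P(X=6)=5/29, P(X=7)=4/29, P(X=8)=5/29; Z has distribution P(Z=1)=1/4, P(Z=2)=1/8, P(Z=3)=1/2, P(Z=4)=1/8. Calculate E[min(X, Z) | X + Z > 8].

P(X + Z > 8) = 23/58.
Summing min(X,Z)·P(x,y) over outcomes with X + Z > 8 gives 33/29.
E[min(X, Z) | X + Z > 8] = (33/29) / (23/58) = 66/23.

66/23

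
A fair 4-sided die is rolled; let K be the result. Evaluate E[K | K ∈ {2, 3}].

P(K ∈ {2, 3}) = 1/2.
Σ over the event: 2·1/4 + 3·1/4 = 5/4.
E[K | K ∈ {2, 3}] = (5/4) / (1/2) = 5/2.

5/2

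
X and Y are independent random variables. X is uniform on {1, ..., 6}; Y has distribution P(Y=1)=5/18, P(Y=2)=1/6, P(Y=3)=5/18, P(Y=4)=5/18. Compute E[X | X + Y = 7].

P(X + Y = 7) = 1/6.
Summing X·P(x,y) over outcomes with X + Y = 7 gives 20/27.
E[X | X + Y = 7] = (20/27) / (1/6) = 40/9.

40/9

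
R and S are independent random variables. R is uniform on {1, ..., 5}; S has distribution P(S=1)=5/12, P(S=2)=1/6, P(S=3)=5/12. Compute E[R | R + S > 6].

P(R + S > 6) = 1/5.
Summing R·P(x,y) over outcomes with R + S > 6 gives 11/12.
E[R | R + S > 6] = (11/12) / (1/5) = 55/12.

55/12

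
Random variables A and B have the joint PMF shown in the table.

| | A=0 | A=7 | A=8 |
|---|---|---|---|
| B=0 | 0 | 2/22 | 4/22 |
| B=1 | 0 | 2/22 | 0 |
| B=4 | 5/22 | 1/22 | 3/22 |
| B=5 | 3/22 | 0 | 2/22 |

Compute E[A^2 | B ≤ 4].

693/17

P(B ≤ 4) = 17/22.
Summing A^2·P(A=x,B=y) over the conditioning event gives 63/2.
E[A^2 | B ≤ 4] = (63/2) / (17/22) = 693/17.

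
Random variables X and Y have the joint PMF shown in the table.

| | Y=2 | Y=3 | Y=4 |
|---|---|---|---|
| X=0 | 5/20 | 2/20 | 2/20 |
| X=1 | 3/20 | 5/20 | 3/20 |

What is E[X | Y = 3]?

P(Y = 3) = 7/20.
Σ X·P over the event = 0·(2/20) + 1·(5/20) = 1/4.
E[X | Y = 3] = (1/4) / (7/20) = 5/7.

5/7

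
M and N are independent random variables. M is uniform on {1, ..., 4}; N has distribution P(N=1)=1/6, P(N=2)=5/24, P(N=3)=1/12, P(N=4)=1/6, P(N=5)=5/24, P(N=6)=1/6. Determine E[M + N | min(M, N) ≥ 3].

247/30

P(min(M, N) ≥ 3) = 5/16.
Summing (M+N)·P(x,y) over outcomes with min(M, N) ≥ 3 gives 247/96.
E[M + N | min(M, N) ≥ 3] = (247/96) / (5/16) = 247/30.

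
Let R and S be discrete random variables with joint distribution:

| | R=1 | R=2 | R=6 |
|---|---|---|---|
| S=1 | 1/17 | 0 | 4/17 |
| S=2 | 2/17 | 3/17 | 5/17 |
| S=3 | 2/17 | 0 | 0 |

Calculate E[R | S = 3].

1

P(S = 3) = 2/17.
Summing R·P(R=x,S=y) over the conditioning event gives 2/17.
E[R | S = 3] = (2/17) / (2/17) = 1.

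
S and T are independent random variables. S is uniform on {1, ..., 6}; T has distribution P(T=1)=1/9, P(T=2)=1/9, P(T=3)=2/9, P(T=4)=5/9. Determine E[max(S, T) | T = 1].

P(T = 1) = 1/9.
Summing max(S,T)·P(x,y) over outcomes with T = 1 gives 7/18.
E[max(S, T) | T = 1] = (7/18) / (1/9) = 7/2.

7/2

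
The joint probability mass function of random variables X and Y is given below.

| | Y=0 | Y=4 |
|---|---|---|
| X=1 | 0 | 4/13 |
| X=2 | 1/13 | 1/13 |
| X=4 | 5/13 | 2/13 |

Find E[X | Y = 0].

11/3

P(Y = 0) = 6/13.
Σ X·P over the event = 2·(1/13) + 4·(5/13) = 22/13.
E[X | Y = 0] = (22/13) / (6/13) = 11/3.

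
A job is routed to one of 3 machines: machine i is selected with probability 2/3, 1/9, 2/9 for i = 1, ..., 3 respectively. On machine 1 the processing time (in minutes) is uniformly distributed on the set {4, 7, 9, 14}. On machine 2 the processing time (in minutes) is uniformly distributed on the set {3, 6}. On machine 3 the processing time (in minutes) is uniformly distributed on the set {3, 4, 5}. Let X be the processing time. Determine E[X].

E[X | machine 1] = (4+7+9+14)/4 = 17/2.
E[X | machine 2] = (3+6)/2 = 9/2.
E[X | machine 3] = (3+4+5)/3 = 4.
E[X] = (2/3)·(17/2) + (1/9)·(9/2) + (2/9)·(4) = 127/18.

127/18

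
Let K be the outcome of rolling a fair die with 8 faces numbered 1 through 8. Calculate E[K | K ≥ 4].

Given K ≥ 4, K is equally likely to be any of {4, 5, 6, 7, 8}.
E[K | K ≥ 4] = (4 + 5 + 6 + 7 + 8) / 5 = 6.

6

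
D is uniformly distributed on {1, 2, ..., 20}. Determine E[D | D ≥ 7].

P(D ≥ 7) = 7/10.
E[D | D ≥ 7] = (189/20) / (7/10) = 27/2.

27/2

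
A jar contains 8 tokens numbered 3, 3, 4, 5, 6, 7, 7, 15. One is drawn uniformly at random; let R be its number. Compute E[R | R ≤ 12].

P(R ≤ 12) = 7/8.
Σ over the event: 3·1/4 + 4·1/8 + 5·1/8 + 6·1/8 + 7·1/4 = 35/8.
E[R | R ≤ 12] = (35/8) / (7/8) = 5.

5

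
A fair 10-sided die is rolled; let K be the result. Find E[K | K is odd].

Given K is odd, K is equally likely to be any of {1, 3, 5, 7, 9}.
E[K | K is odd] = (1 + 3 + 5 + 7 + 9) / 5 = 5.

5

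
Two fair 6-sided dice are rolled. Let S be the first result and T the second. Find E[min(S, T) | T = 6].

P(T = 6) = 1/6.
Summing min(S,T)·P(x,y) over outcomes with T = 6 gives 7/12.
E[min(S, T) | T = 6] = (7/12) / (1/6) = 7/2.

7/2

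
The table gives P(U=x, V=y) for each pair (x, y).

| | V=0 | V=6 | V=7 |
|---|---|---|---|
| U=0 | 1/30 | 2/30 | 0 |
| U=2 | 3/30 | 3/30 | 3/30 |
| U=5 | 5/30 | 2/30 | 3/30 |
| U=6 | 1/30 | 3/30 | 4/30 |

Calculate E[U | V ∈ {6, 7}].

P(V ∈ {6, 7}) = 2/3.
Σ U·P over the event = 0·(2/30) + 2·(3/30) + 2·(3/30) + 5·(2/30) + 5·(3/30) + 6·(3/30) + 6·(4/30) = 79/30.
E[U | V ∈ {6, 7}] = (79/30) / (2/3) = 79/20.

79/20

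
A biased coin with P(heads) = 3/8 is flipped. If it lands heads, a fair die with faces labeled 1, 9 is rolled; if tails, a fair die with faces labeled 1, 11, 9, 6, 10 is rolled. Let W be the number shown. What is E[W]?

E[W | heads] = (1+9)/2 = 5.
E[W | tails] = (1+11+9+6+10)/5 = 37/5.
E[W] = (3/8)·(5) + (5/8)·(37/5) = 13/2.

13/2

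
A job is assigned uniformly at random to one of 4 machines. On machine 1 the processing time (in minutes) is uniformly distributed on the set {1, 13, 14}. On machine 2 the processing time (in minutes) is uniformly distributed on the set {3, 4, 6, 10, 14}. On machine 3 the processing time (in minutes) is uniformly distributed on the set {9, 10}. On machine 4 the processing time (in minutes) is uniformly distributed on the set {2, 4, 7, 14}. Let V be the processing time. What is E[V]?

1979/240

E[V | machine 1] = (1+13+14)/3 = 28/3.
E[V | machine 2] = (3+4+6+10+14)/5 = 37/5.
E[V | machine 3] = (9+10)/2 = 19/2.
E[V | machine 4] = (2+4+7+14)/4 = 27/4.
By the law of total expectation,
E[V] = (1/4)·(28/3) + (1/4)·(37/5) + (1/4)·(19/2) + (1/4)·(27/4) = 1979/240.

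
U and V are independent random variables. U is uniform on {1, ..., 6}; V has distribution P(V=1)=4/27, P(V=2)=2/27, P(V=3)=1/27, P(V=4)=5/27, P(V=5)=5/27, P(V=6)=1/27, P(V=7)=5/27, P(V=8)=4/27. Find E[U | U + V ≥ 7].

P(U + V ≥ 7) = 58/81.
Summing U·P(x,y) over outcomes with U + V ≥ 7 gives 461/162.
E[U | U + V ≥ 7] = (461/162) / (58/81) = 461/116.

461/116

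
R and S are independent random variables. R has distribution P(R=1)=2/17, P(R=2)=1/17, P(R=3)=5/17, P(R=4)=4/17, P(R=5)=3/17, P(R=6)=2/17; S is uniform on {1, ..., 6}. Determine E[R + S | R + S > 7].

83/9

P(R + S > 7) = 15/34.
Summing (R+S)·P(x,y) over outcomes with R + S > 7 gives 415/102.
E[R + S | R + S > 7] = (415/102) / (15/34) = 83/9.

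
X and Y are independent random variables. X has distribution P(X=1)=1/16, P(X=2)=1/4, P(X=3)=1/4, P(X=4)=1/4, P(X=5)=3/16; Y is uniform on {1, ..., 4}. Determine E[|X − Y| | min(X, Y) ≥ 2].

P(min(X, Y) ≥ 2) = 45/64.
Summing |X−Y|·P(x,y) over outcomes with min(X, Y) ≥ 2 gives 25/32.
E[|X − Y| | min(X, Y) ≥ 2] = (25/32) / (45/64) = 10/9.

10/9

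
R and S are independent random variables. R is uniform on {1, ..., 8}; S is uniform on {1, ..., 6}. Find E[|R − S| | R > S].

83/27

P(R > S) = 9/16.
Summing |R−S|·P(x,y) over outcomes with R > S gives 83/48.
E[|R − S| | R > S] = (83/48) / (9/16) = 83/27.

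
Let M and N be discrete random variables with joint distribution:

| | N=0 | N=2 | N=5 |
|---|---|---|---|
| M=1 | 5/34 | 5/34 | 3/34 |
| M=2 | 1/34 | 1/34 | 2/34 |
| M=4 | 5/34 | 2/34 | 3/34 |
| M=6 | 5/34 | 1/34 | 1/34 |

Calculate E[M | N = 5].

P(N = 5) = 9/34.
Σ M·P over the event = 1·(3/34) + 2·(2/34) + 4·(3/34) + 6·(1/34) = 25/34.
E[M | N = 5] = (25/34) / (9/34) = 25/9.

25/9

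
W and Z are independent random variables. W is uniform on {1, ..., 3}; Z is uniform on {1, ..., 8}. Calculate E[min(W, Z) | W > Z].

Outcomes with W > Z: (2,1), (3,1), (3,2), each with probability 1/24.
E[min(W, Z) | W > Z] = (1 + 1 + 2) / 3 = 4/3.

4/3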